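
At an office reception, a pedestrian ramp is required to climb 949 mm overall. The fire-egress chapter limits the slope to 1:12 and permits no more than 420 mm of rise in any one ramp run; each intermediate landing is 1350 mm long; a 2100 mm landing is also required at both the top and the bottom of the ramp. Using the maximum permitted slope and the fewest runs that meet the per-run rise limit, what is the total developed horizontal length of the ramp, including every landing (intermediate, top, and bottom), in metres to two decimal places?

949 / 420 = 2.260 → round up to 3 ramp runs. That means 2 intermediate landings.
Horizontal run for 949 mm of rise at 1:12 is 949 × 12 = 11388 mm.
2 intermediate landings contribute 2 × 1350 = 2700 mm.
Top and bottom landings: 2 × 2100 = 4200 mm.
Total = 11388 + 2700 + 4200 = 18288 mm.
= 18.29 m.

18.29 m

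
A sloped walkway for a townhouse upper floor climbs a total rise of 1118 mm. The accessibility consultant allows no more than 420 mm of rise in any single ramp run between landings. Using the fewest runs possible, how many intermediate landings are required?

2 intermediate landings

At most 420 each: 1118/420 = 2.66, giving 3 ramp runs.
3 runs are separated by 2 intermediate landings.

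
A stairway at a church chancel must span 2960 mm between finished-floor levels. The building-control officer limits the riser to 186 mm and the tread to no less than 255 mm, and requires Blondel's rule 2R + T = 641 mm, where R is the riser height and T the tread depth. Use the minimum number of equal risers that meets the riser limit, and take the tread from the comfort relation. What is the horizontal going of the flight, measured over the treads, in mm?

2960 / 186 = 15.91, so 16 risers are needed.
R = 2960 ÷ 16 = 185 mm.
T = 641 − 2·185 = 271 mm, which satisfies the 255 mm minimum.
Treads = 16 − 1 = 15; going = 15 × 271 = 4065 mm.

4065 mm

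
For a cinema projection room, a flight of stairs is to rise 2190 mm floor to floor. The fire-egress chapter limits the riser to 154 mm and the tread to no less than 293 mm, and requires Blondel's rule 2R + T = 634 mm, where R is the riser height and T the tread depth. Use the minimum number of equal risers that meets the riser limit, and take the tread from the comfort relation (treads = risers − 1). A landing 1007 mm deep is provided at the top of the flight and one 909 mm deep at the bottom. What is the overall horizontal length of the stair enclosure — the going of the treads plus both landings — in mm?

2190 / 154 = 14.22, so 15 risers are needed.
R = 2190 ÷ 15 = 146 mm.
Tread T = 634 − 2 × 146 = 342 mm (≥ 293 mm).
15 risers give 14 treads; going = 14 × 342 = 4788 mm.
Enclosure = 4788 + 1007 + 909 = 6704 mm.

6704 mm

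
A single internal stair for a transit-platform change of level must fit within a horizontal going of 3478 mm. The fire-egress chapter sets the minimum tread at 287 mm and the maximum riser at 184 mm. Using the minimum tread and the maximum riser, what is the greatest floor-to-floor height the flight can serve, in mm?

2392 mm

Treads that fit: ⌊3478 / 287⌋ = 12.
Risers = treads + 1 = 13.
Maximum height = 13 × 184 = 2392 mm.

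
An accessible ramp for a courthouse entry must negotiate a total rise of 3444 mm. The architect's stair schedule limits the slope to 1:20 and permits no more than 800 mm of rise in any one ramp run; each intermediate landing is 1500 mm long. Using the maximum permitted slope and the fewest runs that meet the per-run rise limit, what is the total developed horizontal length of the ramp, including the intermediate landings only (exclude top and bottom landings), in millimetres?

74880 mm

At most 800 each: 3444/800 = 4.30, giving 5 ramp runs. That means 4 intermediate landings.
Horizontal run for 3444 mm of rise at 1:20 is 3444 × 20 = 68880 mm.
Intermediate landings: 4 × 1500 = 6000 mm.
Total developed length = 68880 + 6000 = 74880 mm.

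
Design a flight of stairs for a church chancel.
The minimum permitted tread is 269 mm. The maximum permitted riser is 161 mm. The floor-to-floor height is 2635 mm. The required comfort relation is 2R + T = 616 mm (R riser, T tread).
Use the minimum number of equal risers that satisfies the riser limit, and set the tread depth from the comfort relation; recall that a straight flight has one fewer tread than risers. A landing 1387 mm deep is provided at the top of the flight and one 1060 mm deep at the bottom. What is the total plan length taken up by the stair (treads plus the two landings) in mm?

7343 mm

At most 161 each: 2635/161 = 16.37, giving 17 risers.
Each riser is 2635/17 = 155 mm (≤ 161 mm).
T = 616 − 2·155 = 306 mm, which satisfies the 269 mm minimum.
Treads = 17 − 1 = 16; going = 16 × 306 = 4896 mm.
Enclosure = 4896 + 1387 + 1060 = 7343 mm.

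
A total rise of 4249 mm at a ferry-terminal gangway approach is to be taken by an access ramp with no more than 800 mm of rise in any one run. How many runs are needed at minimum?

6 runs

4249 / 800 = 5.31, so 6 ramp runs are needed.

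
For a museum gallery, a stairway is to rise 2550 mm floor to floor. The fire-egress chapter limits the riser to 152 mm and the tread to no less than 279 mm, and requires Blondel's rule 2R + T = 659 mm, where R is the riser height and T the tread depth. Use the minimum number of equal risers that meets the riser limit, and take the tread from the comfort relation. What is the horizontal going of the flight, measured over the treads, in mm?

2550 / 152 = 16.776 → round up to 17 risers.
Riser R = 2550 / 17 = 150 mm, within the 152 mm limit.
From 2R + T = 659: T = 659 − 300 = 359 mm.
Treads = 17 − 1 = 16; going = 16 × 359 = 5744 mm.

5744 mm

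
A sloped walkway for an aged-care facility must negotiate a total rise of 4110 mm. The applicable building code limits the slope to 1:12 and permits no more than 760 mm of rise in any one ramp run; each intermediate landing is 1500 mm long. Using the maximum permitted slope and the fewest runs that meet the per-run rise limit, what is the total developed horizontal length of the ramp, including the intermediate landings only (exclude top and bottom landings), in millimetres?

56820 mm

⌈4110/760⌉ = 6 ramp runs. That means 5 intermediate landings.
Horizontal run for 4110 mm of rise at 1:12 is 4110 × 12 = 49320 mm.
Intermediate landings: 5 × 1500 = 7500 mm.
Total developed length = 49320 + 7500 = 56820 mm.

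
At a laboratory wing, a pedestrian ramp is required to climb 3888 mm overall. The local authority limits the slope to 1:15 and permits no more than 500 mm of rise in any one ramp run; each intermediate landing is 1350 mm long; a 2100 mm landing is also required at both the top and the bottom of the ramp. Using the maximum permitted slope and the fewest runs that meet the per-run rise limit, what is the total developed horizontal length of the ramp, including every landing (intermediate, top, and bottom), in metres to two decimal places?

71.97 m

3888 / 500 = 7.78, so 8 ramp runs are needed. That means 7 intermediate landings.
Horizontal run for 3888 mm of rise at 1:15 is 3888 × 15 = 58320 mm.
Intermediate landings: 7 × 1350 = 9450 mm.
Top and bottom landings: 2 × 2100 = 4200 mm.
Total = 58320 + 9450 + 4200 = 71970 mm.
= 71.97 m.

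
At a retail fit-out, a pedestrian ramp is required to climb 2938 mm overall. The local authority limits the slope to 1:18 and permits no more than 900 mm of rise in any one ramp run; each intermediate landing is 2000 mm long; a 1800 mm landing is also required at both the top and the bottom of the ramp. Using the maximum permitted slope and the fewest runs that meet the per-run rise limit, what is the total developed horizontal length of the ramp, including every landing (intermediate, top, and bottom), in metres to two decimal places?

2938 / 900 = 3.264 → round up to 4 ramp runs. That means 3 intermediate landings.
Ramp run (horizontal) at 1:18: 2938 × 18 = 52884 mm.
3 intermediate landings contribute 3 × 2000 = 6000 mm.
Top and bottom landings: 2 × 1800 = 3600 mm.
Total = 52884 + 6000 + 3600 = 62484 mm.
= 62.48 m.

62.48 m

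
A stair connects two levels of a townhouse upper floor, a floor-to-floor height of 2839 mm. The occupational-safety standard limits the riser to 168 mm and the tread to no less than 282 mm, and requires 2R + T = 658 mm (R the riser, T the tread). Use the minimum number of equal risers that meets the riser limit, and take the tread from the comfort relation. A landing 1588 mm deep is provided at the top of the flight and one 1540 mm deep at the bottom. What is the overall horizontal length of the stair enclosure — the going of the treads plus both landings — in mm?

8312 mm

At most 168 each: 2839/168 = 16.90, giving 17 risers.
Each riser is 2839/17 = 167 mm (≤ 168 mm).
T = 658 − 2·167 = 324 mm, which satisfies the 282 mm minimum.
Going = (17 − 1) × 324 = 5184 mm.
Enclosure = 5184 + 1588 + 1540 = 8312 mm.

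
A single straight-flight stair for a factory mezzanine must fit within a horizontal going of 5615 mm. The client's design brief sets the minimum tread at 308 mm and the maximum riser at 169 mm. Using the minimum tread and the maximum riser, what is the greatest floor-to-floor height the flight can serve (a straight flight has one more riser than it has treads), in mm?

Treads that fit: ⌊5615 / 308⌋ = 18.
Risers = treads + 1 = 19.
Maximum height = 19 × 169 = 3211 mm.

3211 mm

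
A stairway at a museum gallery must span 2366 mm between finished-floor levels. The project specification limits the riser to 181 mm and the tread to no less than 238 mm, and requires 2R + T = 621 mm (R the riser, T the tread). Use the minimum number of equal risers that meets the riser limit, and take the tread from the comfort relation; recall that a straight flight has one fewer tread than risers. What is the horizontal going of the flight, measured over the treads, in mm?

2366 / 181 = 13.07, so 14 risers are needed.
Riser R = 2366 / 14 = 169 mm, within the 181 mm limit.
T = 621 − 2·169 = 283 mm, which satisfies the 238 mm minimum.
Going = (14 − 1) × 283 = 3679 mm.

3679 mm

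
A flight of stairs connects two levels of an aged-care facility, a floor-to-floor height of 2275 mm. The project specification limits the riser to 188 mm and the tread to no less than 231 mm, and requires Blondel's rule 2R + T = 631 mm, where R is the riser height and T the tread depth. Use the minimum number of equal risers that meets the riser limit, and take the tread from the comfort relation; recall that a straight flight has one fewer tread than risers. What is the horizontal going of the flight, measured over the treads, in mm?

3372 mm

At most 188 each: 2275/188 = 12.10, giving 13 risers.
Riser R = 2275 / 13 = 175 mm, within the 188 mm limit.
From 2R + T = 631: T = 631 − 350 = 281 mm.
13 risers give 12 treads; going = 12 × 281 = 3372 mm.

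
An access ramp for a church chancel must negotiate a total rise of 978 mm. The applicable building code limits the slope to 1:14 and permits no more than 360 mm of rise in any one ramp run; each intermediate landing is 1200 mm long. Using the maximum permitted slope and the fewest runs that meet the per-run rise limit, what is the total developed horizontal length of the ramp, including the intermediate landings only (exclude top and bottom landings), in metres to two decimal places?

16.09 m

At most 360 each: 978/360 = 2.72, giving 3 ramp runs. That means 2 intermediate landings.
Horizontal run for 978 mm of rise at 1:14 is 978 × 14 = 13692 mm.
Intermediate landings: 2 × 1200 = 2400 mm.
Total developed length = 13692 + 2400 = 16092 mm.
= 16.09 m.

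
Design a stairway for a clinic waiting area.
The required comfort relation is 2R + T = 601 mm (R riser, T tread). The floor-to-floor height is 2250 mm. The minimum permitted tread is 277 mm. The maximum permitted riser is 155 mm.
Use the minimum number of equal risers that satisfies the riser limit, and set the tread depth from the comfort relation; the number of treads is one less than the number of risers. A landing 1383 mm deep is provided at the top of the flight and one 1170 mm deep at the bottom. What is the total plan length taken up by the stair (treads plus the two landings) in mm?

At most 155 each: 2250/155 = 14.52, giving 15 risers.
Each riser is 2250/15 = 150 mm (≤ 155 mm).
Tread T = 601 − 2 × 150 = 301 mm (≥ 277 mm).
15 risers give 14 treads; going = 14 × 301 = 4214 mm.
Add landings: 4214 + 1383 + 1170 = 6767 mm.

6767 mm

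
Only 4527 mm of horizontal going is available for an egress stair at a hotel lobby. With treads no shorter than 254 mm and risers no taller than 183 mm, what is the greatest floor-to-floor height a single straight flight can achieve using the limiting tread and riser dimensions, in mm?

Treads that fit: ⌊4527 / 254⌋ = 17.
Risers = treads + 1 = 18.
Maximum height = 18 × 183 = 3294 mm.

3294 mm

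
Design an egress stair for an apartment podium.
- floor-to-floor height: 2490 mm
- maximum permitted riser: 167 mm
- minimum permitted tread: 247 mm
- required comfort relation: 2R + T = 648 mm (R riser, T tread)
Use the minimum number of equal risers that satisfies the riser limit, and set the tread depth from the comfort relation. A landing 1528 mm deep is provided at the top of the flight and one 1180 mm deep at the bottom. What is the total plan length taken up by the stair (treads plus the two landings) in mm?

7132 mm

⌈2490/167⌉ = 15 risers.
R = 2490 ÷ 15 = 166 mm.
T = 648 − 2·166 = 316 mm, which satisfies the 247 mm minimum.
Going = (15 − 1) × 316 = 4424 mm.
Add landings: 4424 + 1528 + 1180 = 7132 mm.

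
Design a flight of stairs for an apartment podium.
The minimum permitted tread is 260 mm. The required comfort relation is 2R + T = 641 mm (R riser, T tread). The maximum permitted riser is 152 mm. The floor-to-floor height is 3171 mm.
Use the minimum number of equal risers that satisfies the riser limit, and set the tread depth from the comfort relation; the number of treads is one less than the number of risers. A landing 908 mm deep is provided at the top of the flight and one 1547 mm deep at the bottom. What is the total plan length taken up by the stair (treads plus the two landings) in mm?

⌈3171/152⌉ = 21 risers.
Riser R = 3171 / 21 = 151 mm, within the 152 mm limit.
Tread T = 641 − 2 × 151 = 339 mm (≥ 260 mm).
Going = (21 − 1) × 339 = 6780 mm.
Add landings: 6780 + 908 + 1547 = 9235 mm.

9235 mm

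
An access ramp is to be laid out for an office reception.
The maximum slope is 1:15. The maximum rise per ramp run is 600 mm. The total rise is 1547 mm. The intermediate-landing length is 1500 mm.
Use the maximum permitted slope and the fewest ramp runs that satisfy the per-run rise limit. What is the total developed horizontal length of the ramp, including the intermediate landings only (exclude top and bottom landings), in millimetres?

26205 mm

⌈1547/600⌉ = 3 ramp runs. That means 2 intermediate landings.
Ramp run (horizontal) at 1:15: 1547 × 15 = 23205 mm.
Intermediate landings: 2 × 1500 = 3000 mm.
Developed length = 23205 + 3000 = 26205 mm.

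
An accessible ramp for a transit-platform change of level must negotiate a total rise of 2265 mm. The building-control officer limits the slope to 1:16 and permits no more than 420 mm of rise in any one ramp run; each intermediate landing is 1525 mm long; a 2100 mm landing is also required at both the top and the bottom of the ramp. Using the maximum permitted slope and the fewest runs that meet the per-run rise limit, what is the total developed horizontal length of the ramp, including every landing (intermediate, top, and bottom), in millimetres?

At most 420 each: 2265/420 = 5.39, giving 6 ramp runs. That means 5 intermediate landings.
Horizontal run for 2265 mm of rise at 1:16 is 2265 × 16 = 36240 mm.
5 intermediate landings contribute 5 × 1525 = 7625 mm.
Top and bottom landings: 2 × 2100 = 4200 mm.
Total = 36240 + 7625 + 4200 = 48065 mm.

48065 mm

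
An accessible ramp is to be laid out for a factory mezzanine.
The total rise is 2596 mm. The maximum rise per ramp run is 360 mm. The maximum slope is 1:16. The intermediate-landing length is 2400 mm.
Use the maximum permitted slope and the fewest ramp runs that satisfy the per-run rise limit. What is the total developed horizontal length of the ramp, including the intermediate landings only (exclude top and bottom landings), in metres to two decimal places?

⌈2596/360⌉ = 8 ramp runs. That means 7 intermediate landings.
Ramp run (horizontal) at 1:16: 2596 × 16 = 41536 mm.
Intermediate landings: 7 × 2400 = 16800 mm.
Total developed length = 41536 + 16800 = 58336 mm.
= 58.34 m.

58.34 m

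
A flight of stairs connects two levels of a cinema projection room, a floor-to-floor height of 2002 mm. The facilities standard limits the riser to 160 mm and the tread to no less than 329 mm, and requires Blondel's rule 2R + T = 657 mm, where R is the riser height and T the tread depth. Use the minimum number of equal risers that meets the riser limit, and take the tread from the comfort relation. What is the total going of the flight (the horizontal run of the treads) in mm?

4188 mm

⌈2002/160⌉ = 13 risers.
R = 2002 ÷ 13 = 154 mm.
Tread T = 657 − 2 × 154 = 349 mm (≥ 329 mm).
Treads = 13 − 1 = 12; going = 12 × 349 = 4188 mm.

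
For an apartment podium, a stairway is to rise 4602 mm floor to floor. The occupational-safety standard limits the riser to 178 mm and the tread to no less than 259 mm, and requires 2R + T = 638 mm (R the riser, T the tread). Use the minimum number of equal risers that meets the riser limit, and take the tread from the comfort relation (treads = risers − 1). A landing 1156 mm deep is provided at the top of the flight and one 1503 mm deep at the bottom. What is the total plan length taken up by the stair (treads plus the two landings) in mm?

9759 mm

4602 / 178 = 25.85, so 26 risers are needed.
R = 4602 ÷ 26 = 177 mm.
From 2R + T = 638: T = 638 − 354 = 284 mm.
Going = (26 − 1) × 284 = 7100 mm.
Enclosure = 7100 + 1156 + 1503 = 9759 mm.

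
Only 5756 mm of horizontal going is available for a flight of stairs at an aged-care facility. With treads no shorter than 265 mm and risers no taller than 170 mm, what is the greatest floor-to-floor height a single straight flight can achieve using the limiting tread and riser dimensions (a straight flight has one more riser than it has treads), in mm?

3740 mm

Treads that fit: ⌊5756 / 265⌋ = 21.
Risers = treads + 1 = 22.
Maximum height = 22 × 170 = 3740 mm.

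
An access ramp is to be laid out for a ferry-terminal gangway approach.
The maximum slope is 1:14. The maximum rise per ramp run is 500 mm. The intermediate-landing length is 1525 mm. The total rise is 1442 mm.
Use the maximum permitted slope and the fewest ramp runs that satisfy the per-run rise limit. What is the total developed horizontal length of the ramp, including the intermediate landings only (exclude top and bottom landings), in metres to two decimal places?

23.24 m

⌈1442/500⌉ = 3 ramp runs. That means 2 intermediate landings.
Ramp run (horizontal) at 1:14: 1442 × 14 = 20188 mm.
2 intermediate landings contribute 2 × 1525 = 3050 mm.
Total developed length = 20188 + 3050 = 23238 mm.
= 23.24 m.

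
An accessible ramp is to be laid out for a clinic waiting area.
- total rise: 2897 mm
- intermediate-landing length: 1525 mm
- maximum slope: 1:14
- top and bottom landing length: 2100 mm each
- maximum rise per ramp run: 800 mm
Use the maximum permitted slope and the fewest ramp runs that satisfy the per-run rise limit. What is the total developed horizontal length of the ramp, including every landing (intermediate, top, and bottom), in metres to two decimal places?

2897 / 800 = 3.621 → round up to 4 ramp runs. That means 3 intermediate landings.
Ramp run (horizontal) at 1:14: 2897 × 14 = 40558 mm.
Intermediate landings: 3 × 1525 = 4575 mm.
Top and bottom landings: 2 × 2100 = 4200 mm.
Total = 40558 + 4575 + 4200 = 49333 mm.
= 49.33 m.

49.33 m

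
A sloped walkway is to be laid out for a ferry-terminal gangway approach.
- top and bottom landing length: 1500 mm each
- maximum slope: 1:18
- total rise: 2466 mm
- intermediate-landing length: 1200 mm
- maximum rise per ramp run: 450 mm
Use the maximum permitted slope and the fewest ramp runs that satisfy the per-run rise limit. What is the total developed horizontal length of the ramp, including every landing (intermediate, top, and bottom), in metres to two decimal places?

53.39 m

At most 450 each: 2466/450 = 5.48, giving 6 ramp runs. That means 5 intermediate landings.
Ramp run (horizontal) at 1:18: 2466 × 18 = 44388 mm.
5 intermediate landings contribute 5 × 1200 = 6000 mm.
Top and bottom landings: 2 × 1500 = 3000 mm.
Total = 44388 + 6000 + 3000 = 53388 mm.
= 53.39 m.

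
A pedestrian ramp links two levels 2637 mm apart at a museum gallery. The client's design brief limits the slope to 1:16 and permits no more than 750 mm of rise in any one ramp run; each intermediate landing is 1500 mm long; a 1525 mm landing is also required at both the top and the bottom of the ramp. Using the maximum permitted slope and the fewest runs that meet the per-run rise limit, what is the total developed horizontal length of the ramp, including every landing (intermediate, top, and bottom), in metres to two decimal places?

49.74 m

2637 / 750 = 3.516 → round up to 4 ramp runs. That means 3 intermediate landings.
Ramp run (horizontal) at 1:16: 2637 × 16 = 42192 mm.
3 intermediate landings contribute 3 × 1500 = 4500 mm.
Top and bottom landings: 2 × 1525 = 3050 mm.
Total = 42192 + 4500 + 3050 = 49742 mm.
= 49.74 m.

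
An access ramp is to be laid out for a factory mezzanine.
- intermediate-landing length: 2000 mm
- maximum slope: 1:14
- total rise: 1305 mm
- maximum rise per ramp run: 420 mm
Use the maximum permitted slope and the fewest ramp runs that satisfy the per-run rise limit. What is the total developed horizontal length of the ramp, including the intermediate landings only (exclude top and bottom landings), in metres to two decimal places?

At most 420 each: 1305/420 = 3.11, giving 4 ramp runs. That means 3 intermediate landings.
Horizontal run for 1305 mm of rise at 1:14 is 1305 × 14 = 18270 mm.
3 intermediate landings contribute 3 × 2000 = 6000 mm.
Total developed length = 18270 + 6000 = 24270 mm.
= 24.27 m.

24.27 m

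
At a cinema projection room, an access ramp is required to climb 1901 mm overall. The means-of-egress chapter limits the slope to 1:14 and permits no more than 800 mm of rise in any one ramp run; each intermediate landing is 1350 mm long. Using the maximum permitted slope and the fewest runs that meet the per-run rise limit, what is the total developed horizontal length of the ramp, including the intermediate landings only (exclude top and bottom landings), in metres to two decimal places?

29.31 m

1901 / 800 = 2.376 → round up to 3 ramp runs. That means 2 intermediate landings.
Horizontal run for 1901 mm of rise at 1:14 is 1901 × 14 = 26614 mm.
2 intermediate landings contribute 2 × 1350 = 2700 mm.
Developed length = 26614 + 2700 = 29314 mm.
= 29.31 m.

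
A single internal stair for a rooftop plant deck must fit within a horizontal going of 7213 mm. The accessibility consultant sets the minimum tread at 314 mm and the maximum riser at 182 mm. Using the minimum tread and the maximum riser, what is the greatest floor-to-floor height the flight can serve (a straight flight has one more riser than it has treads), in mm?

Treads that fit: ⌊7213 / 314⌋ = 22.
Risers = treads + 1 = 23.
Maximum height = 23 × 182 = 4186 mm.

4186 mm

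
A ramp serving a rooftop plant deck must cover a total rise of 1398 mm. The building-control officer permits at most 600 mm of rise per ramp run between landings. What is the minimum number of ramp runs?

3 runs

At most 600 each: 1398/600 = 2.33, giving 3 ramp runs.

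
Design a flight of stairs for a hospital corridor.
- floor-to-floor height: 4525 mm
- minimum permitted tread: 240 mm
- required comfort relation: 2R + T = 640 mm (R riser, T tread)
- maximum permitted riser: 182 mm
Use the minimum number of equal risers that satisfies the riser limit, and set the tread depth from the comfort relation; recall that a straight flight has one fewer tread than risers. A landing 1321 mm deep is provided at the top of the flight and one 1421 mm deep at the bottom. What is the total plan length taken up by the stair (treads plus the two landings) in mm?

At most 182 each: 4525/182 = 24.86, giving 25 risers.
Each riser is 4525/25 = 181 mm (≤ 182 mm).
T = 640 − 2·181 = 278 mm, which satisfies the 240 mm minimum.
25 risers give 24 treads; going = 24 × 278 = 6672 mm.
Add landings: 6672 + 1321 + 1421 = 9414 mm.

9414 mm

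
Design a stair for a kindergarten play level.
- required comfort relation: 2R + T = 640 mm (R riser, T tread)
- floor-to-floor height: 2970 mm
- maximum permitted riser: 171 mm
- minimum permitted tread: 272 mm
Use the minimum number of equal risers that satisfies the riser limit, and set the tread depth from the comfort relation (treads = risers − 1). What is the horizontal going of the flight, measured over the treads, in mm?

5270 mm

⌈2970/171⌉ = 18 risers.
Riser R = 2970 / 18 = 165 mm, within the 171 mm limit.
From 2R + T = 640: T = 640 − 330 = 310 mm.
18 risers give 17 treads; going = 17 × 310 = 5270 mm.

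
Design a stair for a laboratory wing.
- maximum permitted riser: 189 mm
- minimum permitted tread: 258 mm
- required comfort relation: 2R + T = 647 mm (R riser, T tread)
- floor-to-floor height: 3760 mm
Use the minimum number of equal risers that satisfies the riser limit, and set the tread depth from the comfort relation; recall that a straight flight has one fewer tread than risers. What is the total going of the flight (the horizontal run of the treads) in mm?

3760 / 189 = 19.89, so 20 risers are needed.
Riser R = 3760 / 20 = 188 mm, within the 189 mm limit.
Tread T = 647 − 2 × 188 = 271 mm (≥ 258 mm).
20 risers give 19 treads; going = 19 × 271 = 5149 mm.

5149 mm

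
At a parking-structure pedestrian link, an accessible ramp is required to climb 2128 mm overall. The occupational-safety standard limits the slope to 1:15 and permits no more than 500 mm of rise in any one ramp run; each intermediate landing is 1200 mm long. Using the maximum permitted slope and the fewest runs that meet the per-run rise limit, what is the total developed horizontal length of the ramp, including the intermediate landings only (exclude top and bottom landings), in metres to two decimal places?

2128 / 500 = 4.256 → round up to 5 ramp runs. That means 4 intermediate landings.
Horizontal run for 2128 mm of rise at 1:15 is 2128 × 15 = 31920 mm.
4 intermediate landings contribute 4 × 1200 = 4800 mm.
Total developed length = 31920 + 4800 = 36720 mm.
= 36.72 m.

36.72 m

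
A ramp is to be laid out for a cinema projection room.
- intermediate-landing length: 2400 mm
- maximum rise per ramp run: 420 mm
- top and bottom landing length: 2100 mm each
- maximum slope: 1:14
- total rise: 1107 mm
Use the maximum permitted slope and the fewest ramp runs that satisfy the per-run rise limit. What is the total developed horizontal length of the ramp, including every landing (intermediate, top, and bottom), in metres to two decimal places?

At most 420 each: 1107/420 = 2.64, giving 3 ramp runs. That means 2 intermediate landings.
Horizontal run for 1107 mm of rise at 1:14 is 1107 × 14 = 15498 mm.
2 intermediate landings contribute 2 × 2400 = 4800 mm.
Top and bottom landings: 2 × 2100 = 4200 mm.
Total = 15498 + 4800 + 4200 = 24498 mm.
= 24.50 m.

24.50 m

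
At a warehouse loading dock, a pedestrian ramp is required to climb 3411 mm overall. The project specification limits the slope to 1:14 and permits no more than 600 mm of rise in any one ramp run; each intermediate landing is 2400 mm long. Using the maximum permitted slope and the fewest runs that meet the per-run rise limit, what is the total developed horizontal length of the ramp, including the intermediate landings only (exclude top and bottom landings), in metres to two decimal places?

⌈3411/600⌉ = 6 ramp runs. That means 5 intermediate landings.
Ramp run (horizontal) at 1:14: 3411 × 14 = 47754 mm.
Intermediate landings: 5 × 2400 = 12000 mm.
Total developed length = 47754 + 12000 = 59754 mm.
= 59.75 m.

59.75 m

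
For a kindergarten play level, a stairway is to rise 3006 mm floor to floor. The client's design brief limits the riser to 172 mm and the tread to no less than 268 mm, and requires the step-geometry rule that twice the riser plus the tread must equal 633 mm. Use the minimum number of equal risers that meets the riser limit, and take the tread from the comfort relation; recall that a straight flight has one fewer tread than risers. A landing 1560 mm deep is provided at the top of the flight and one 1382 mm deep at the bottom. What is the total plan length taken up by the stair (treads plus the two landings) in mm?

8025 mm

At most 172 each: 3006/172 = 17.48, giving 18 risers.
Each riser is 3006/18 = 167 mm (≤ 172 mm).
T = 633 − 2·167 = 299 mm, which satisfies the 268 mm minimum.
Treads = 18 − 1 = 17; going = 17 × 299 = 5083 mm.
Enclosure = 5083 + 1560 + 1382 = 8025 mm.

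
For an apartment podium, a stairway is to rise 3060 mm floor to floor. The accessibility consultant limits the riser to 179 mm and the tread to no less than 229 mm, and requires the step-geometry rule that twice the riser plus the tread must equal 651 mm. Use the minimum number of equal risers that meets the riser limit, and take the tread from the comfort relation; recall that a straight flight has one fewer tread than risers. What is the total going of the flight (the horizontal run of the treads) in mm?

⌈3060/179⌉ = 18 risers.
Riser R = 3060 / 18 = 170 mm, within the 179 mm limit.
Tread T = 651 − 2 × 170 = 311 mm (≥ 229 mm).
Treads = 18 − 1 = 17; going = 17 × 311 = 5287 mm.

5287 mm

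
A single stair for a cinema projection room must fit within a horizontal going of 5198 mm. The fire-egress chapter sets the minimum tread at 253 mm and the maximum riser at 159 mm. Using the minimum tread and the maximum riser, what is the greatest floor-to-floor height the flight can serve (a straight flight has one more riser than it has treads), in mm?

3339 mm

Treads that fit: ⌊5198 / 253⌋ = 20.
Risers = treads + 1 = 21.
Maximum height = 21 × 159 = 3339 mm.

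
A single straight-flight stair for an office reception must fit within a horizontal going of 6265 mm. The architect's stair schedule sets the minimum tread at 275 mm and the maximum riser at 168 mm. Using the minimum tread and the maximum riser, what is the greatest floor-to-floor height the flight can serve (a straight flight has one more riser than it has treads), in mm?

Treads that fit: ⌊6265 / 275⌋ = 22.
Risers = treads + 1 = 23.
Maximum height = 23 × 168 = 3864 mm.

3864 mm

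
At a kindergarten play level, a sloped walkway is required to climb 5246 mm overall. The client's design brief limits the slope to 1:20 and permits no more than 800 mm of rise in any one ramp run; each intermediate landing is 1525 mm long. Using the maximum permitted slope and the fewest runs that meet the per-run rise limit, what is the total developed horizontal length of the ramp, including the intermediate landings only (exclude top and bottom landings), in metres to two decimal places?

5246 / 800 = 6.56, so 7 ramp runs are needed. That means 6 intermediate landings.
Horizontal run for 5246 mm of rise at 1:20 is 5246 × 20 = 104920 mm.
6 intermediate landings contribute 6 × 1525 = 9150 mm.
Developed length = 104920 + 9150 = 114070 mm.
= 114.07 m.

114.07 m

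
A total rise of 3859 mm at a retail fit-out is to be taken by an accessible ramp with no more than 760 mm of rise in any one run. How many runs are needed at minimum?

3859 / 760 = 5.08, so 6 ramp runs are needed.

6 runs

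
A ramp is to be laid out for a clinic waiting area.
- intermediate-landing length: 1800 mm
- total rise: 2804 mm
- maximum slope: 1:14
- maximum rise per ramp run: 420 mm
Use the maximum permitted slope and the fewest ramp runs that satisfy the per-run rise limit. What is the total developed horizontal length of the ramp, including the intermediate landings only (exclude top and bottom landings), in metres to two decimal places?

2804 / 420 = 6.68, so 7 ramp runs are needed. That means 6 intermediate landings.
Ramp run (horizontal) at 1:14: 2804 × 14 = 39256 mm.
6 intermediate landings contribute 6 × 1800 = 10800 mm.
Total developed length = 39256 + 10800 = 50056 mm.
= 50.06 m.

50.06 m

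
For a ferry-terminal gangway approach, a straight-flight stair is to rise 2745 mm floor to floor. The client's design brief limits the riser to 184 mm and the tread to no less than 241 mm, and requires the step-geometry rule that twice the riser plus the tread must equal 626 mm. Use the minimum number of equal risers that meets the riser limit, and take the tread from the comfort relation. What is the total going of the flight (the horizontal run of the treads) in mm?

3640 mm

⌈2745/184⌉ = 15 risers.
R = 2745 ÷ 15 = 183 mm.
From 2R + T = 626: T = 626 − 366 = 260 mm.
15 risers give 14 treads; going = 14 × 260 = 3640 mm.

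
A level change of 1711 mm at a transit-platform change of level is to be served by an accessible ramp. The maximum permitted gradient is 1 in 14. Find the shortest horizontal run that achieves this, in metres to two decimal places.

Run = rise × 14 = 1711 × 14 = 23954 mm.
23954 mm = 23.95 m.

23.95 m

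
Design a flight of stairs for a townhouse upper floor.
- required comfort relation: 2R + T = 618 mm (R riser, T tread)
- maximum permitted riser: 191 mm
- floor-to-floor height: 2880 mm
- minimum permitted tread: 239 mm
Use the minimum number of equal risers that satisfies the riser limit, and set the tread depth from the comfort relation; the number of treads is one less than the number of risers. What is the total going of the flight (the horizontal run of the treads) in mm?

2880 / 191 = 15.079 → round up to 16 risers.
R = 2880 ÷ 16 = 180 mm.
T = 618 − 2·180 = 258 mm, which satisfies the 239 mm minimum.
16 risers give 15 treads; going = 15 × 258 = 3870 mm.

3870 mm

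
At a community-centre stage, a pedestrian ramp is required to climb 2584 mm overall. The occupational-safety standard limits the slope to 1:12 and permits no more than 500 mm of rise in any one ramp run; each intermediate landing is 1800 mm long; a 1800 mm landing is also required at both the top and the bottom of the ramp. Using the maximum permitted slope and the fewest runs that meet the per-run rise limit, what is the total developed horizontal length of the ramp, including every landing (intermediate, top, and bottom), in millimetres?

43608 mm

⌈2584/500⌉ = 6 ramp runs. That means 5 intermediate landings.
Horizontal run for 2584 mm of rise at 1:12 is 2584 × 12 = 31008 mm.
5 intermediate landings contribute 5 × 1800 = 9000 mm.
Top and bottom landings: 2 × 1800 = 3600 mm.
Total = 31008 + 9000 + 3600 = 43608 mm.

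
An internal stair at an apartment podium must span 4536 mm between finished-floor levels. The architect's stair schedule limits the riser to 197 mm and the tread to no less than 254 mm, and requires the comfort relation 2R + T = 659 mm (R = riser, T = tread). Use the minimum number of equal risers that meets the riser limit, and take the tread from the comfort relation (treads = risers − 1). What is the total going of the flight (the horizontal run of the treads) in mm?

6463 mm

4536 / 197 = 23.025 → round up to 24 risers.
Each riser is 4536/24 = 189 mm (≤ 197 mm).
T = 659 − 2·189 = 281 mm, which satisfies the 254 mm minimum.
Going = (24 − 1) × 281 = 6463 mm.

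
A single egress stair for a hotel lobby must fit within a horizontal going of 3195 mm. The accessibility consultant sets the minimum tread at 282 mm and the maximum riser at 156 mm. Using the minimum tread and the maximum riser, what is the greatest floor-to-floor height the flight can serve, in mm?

1872 mm

3195 / 282 = 11.33, so 11 treads fit.
Risers = treads + 1 = 12.
Maximum height = 12 × 156 = 1872 mm.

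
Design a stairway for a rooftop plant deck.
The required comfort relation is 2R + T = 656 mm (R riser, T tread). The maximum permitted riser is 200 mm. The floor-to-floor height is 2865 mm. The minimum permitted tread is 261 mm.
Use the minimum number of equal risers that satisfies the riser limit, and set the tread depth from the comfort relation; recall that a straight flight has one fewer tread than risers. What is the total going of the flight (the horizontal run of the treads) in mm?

3836 mm

2865 / 200 = 14.32, so 15 risers are needed.
Each riser is 2865/15 = 191 mm (≤ 200 mm).
Tread T = 656 − 2 × 191 = 274 mm (≥ 261 mm).
Treads = 15 − 1 = 14; going = 14 × 274 = 3836 mm.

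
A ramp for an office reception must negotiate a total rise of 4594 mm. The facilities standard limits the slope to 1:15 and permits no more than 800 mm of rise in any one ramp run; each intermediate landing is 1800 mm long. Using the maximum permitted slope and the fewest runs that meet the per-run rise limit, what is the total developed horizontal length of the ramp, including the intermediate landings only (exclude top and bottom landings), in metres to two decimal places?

77.91 m

At most 800 each: 4594/800 = 5.74, giving 6 ramp runs. That means 5 intermediate landings.
Horizontal run for 4594 mm of rise at 1:15 is 4594 × 15 = 68910 mm.
5 intermediate landings contribute 5 × 1800 = 9000 mm.
Developed length = 68910 + 9000 = 77910 mm.
= 77.91 m.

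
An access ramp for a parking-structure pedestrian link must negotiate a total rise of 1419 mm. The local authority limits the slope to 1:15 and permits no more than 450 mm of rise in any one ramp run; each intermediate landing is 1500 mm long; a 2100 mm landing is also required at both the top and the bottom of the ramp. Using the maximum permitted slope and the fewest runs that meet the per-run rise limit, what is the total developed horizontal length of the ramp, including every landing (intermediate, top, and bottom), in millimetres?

29985 mm

1419 / 450 = 3.15, so 4 ramp runs are needed. That means 3 intermediate landings.
Ramp run (horizontal) at 1:15: 1419 × 15 = 21285 mm.
3 intermediate landings contribute 3 × 1500 = 4500 mm.
Top and bottom landings: 2 × 2100 = 4200 mm.
Total = 21285 + 4500 + 4200 = 29985 mm.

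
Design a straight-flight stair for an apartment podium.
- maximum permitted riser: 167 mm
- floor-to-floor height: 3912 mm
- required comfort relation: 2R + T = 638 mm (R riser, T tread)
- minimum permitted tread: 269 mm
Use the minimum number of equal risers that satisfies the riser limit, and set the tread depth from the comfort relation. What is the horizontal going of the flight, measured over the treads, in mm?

7176 mm

⌈3912/167⌉ = 24 risers.
R = 3912 ÷ 24 = 163 mm.
From 2R + T = 638: T = 638 − 326 = 312 mm.
Treads = 24 − 1 = 23; going = 23 × 312 = 7176 mm.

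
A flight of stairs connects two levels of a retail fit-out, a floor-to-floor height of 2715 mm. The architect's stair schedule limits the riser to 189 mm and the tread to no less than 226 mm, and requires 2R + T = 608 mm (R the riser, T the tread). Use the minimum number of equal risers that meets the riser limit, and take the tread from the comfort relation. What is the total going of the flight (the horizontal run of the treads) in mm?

3444 mm

At most 189 each: 2715/189 = 14.37, giving 15 risers.
Riser R = 2715 / 15 = 181 mm, within the 189 mm limit.
From 2R + T = 608: T = 608 − 362 = 246 mm.
15 risers give 14 treads; going = 14 × 246 = 3444 mm.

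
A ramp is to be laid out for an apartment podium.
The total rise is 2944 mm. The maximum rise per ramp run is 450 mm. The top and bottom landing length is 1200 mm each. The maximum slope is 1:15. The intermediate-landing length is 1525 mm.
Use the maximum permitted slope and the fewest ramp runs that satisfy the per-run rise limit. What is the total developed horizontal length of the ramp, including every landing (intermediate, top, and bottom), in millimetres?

55710 mm

At most 450 each: 2944/450 = 6.54, giving 7 ramp runs. That means 6 intermediate landings.
Ramp run (horizontal) at 1:15: 2944 × 15 = 44160 mm.
Intermediate landings: 6 × 1525 = 9150 mm.
Top and bottom landings: 2 × 1200 = 2400 mm.
Total = 44160 + 9150 + 2400 = 55710 mm.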